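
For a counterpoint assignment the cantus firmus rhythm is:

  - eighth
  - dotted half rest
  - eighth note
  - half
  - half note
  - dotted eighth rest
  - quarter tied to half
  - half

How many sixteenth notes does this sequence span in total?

55

Convert each value to sixteenth notes: eighth = 2; dotted half rest = 12; eighth note = 2; half = 8; half note = 8; dotted eighth rest = 3; quarter tied to half (quarter + half) = 12; half = 8.
Adding: 2 + 12 + 2 + 8 + 8 + 3 + 12 + 8 = 55 sixteenth notes.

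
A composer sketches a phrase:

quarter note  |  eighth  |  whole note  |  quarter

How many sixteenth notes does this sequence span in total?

Express everything in sixteenth notes: quarter note = 4; eighth = 2; whole note = 16; quarter = 4.
Sum: 4 + 2 + 16 + 4 = 26 sixteenth notes.

26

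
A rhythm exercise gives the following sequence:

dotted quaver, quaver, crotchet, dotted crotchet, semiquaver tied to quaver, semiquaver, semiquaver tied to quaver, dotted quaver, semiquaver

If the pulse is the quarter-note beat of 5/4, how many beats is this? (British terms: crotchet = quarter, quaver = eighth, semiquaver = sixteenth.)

One quarter-note beat = 4 sixteenth notes.
Working in sixteenth notes: dotted quaver = 3; quaver = 2; crotchet = 4; dotted crotchet = 6; semiquaver tied to quaver (semiquaver + quaver) = 3; semiquaver = 1; semiquaver tied to quaver (semiquaver + quaver) = 3; dotted quaver = 3; semiquaver = 1.
Adding: 3 + 2 + 4 + 6 + 3 + 1 + 3 + 3 + 1 = 26.
26 ÷ 4 = 6.5 beats.

6.5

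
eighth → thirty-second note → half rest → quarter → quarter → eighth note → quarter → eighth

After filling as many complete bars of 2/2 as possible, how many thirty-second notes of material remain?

21

One bar of 2/2 = 32 thirty-second notes.
Express everything in thirty-second notes: eighth = 4; thirty-second note = 1; half rest = 16; quarter = 8; quarter = 8; eighth note = 4; quarter = 8; eighth = 4.
Total: 4 + 1 + 16 + 8 + 8 + 4 + 8 + 4 = 53.
53 ÷ 32 = 1 complete bar with 21 thirty-second notes remaining.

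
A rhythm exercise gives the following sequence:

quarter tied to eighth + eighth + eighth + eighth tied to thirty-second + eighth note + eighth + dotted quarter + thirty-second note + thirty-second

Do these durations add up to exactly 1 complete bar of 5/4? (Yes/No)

No

One bar of 5/4 = 40 thirty-second notes.
Each duration in thirty-second notes: quarter tied to eighth (quarter + eighth) = 12; eighth = 4; eighth = 4; eighth tied to thirty-second (eighth + thirty-second) = 5; eighth note = 4; eighth = 4; dotted quarter = 12; thirty-second note = 1; thirty-second = 1.
Altogether 12 + 4 + 4 + 5 + 4 + 4 + 12 + 1 + 1 = 47.
47 exceeds 40, so the answer is No.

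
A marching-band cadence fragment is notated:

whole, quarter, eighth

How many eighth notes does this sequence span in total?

11

In eighth notes: whole = 8; quarter = 2; eighth = 1.
Adding: 8 + 2 + 1 = 11 eighth notes.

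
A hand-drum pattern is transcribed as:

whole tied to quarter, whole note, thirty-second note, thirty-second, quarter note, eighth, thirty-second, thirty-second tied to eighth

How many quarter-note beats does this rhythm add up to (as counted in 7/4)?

11.5

One quarter-note beat = 8 thirty-second notes.
Express everything in thirty-second notes: whole tied to quarter (whole + quarter) = 40; whole note = 32; thirty-second note = 1; thirty-second = 1; quarter note = 8; eighth = 4; thirty-second = 1; thirty-second tied to eighth (thirty-second + eighth) = 5.
Total: 40 + 32 + 1 + 1 + 8 + 4 + 1 + 5 = 92.
92 ÷ 8 = 11.5 beats.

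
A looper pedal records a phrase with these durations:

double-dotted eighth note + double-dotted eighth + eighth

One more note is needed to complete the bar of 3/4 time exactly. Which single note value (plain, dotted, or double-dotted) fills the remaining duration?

The bar of 3/4 = 24 thirty-second notes.
Express everything in thirty-second notes: double-dotted eighth note = 7; double-dotted eighth = 7; eighth = 4.
Total: 7 + 7 + 4 = 18.
Remaining: 24 − 18 = 6 thirty-second notes, which is a dotted eighth note.

dotted eighth note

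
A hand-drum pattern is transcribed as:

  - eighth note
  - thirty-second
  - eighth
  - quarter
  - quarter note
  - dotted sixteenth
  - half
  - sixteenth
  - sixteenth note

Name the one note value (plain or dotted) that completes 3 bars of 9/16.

3 bars of 9/16 = 54 thirty-second notes.
Express everything in thirty-second notes: eighth note = 4; thirty-second = 1; eighth = 4; quarter = 8; quarter note = 8; dotted sixteenth = 3; half = 16; sixteenth = 2; sixteenth note = 2.
Adding: 4 + 1 + 4 + 8 + 8 + 3 + 16 + 2 + 2 = 48.
Remaining: 54 − 48 = 6 thirty-second notes, which is a dotted eighth note.

dotted eighth note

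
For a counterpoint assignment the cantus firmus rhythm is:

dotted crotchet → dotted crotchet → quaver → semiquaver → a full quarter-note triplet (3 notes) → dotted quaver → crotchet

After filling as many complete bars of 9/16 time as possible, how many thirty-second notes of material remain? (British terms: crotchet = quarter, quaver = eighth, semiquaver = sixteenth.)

6

One bar of 9/16 = 9 sixteenth notes.
In sixteenth notes: dotted crotchet = 6; dotted crotchet = 6; quaver = 2; semiquaver = 1; a full quarter-note triplet (3 notes) (three triplet quarters span one half) = 8; dotted quaver = 3; crotchet = 4.
Altogether 6 + 6 + 2 + 1 + 8 + 3 + 4 = 30.
30 ÷ 9 = 3 complete bars with 3 sixteenth notes remaining = 6 thirty-second notes.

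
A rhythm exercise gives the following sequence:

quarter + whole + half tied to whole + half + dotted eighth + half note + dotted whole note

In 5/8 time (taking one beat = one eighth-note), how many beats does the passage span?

One eighth-note beat = 2 sixteenth notes.
Convert each value to sixteenth notes: quarter = 4; whole = 16; half tied to whole (half + whole) = 24; half = 8; dotted eighth = 3; half note = 8; dotted whole note = 24.
Altogether 4 + 16 + 24 + 8 + 3 + 8 + 24 = 87.
87 ÷ 2 = 43.5 beats.

43.5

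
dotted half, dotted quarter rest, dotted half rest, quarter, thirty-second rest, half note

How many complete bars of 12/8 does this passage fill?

1

One bar of 12/8 = 48 thirty-second notes.
Working in thirty-second notes: dotted half = 24; dotted quarter rest = 12; dotted half rest = 24; quarter = 8; thirty-second rest = 1; half note = 16.
Adding: 24 + 12 + 24 + 8 + 1 + 16 = 85.
85 ÷ 48 = 1 complete bar with 37 left over.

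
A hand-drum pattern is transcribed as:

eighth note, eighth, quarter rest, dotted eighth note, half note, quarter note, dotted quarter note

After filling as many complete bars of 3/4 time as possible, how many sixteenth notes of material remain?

One bar of 3/4 = 12 sixteenth notes.
Express everything in sixteenth notes: eighth note = 2; eighth = 2; quarter rest = 4; dotted eighth note = 3; half note = 8; quarter note = 4; dotted quarter note = 6.
Adding: 2 + 2 + 4 + 3 + 8 + 4 + 6 = 29.
29 ÷ 12 = 2 complete bars with 5 sixteenth notes remaining.

5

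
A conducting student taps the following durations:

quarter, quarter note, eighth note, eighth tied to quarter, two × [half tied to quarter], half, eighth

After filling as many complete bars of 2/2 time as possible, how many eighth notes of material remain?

One bar of 2/2 = 8 eighth notes.
Working in eighth notes: quarter = 2; quarter note = 2; eighth note = 1; eighth tied to quarter (eighth + quarter) = 3; half tied to quarter (half + quarter) = 6; half tied to quarter (half + quarter) = 6; half = 4; eighth = 1.
Adding: 2 + 2 + 1 + 3 + 6 + 6 + 4 + 1 = 25.
25 ÷ 8 = 3 complete bars with 1 eighth note remaining.

1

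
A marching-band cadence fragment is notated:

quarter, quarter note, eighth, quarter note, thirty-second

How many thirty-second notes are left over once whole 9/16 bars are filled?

One bar of 9/16 = 18 thirty-second notes.
Convert each value to thirty-second notes: quarter = 8; quarter note = 8; eighth = 4; quarter note = 8; thirty-second = 1.
Altogether 8 + 8 + 4 + 8 + 1 = 29.
29 ÷ 18 = 1 complete bar with 11 thirty-second notes remaining.

11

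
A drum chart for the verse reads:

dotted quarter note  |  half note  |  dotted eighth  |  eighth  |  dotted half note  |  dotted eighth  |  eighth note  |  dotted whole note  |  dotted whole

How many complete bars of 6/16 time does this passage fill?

One bar of 6/16 = 6 sixteenth notes.
Express everything in sixteenth notes: dotted quarter note = 6; half note = 8; dotted eighth = 3; eighth = 2; dotted half note = 12; dotted eighth = 3; eighth note = 2; dotted whole note = 24; dotted whole = 24.
Altogether 6 + 8 + 3 + 2 + 12 + 3 + 2 + 24 + 24 = 84.
84 ÷ 6 = 14 complete bars with 0 left over.

14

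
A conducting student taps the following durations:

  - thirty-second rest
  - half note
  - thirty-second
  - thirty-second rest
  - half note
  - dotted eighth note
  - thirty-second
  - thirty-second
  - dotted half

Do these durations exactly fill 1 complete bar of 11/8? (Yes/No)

No

One bar of 11/8 = 44 thirty-second notes.
Each duration in thirty-second notes: thirty-second rest = 1; half note = 16; thirty-second = 1; thirty-second rest = 1; half note = 16; dotted eighth note = 6; thirty-second = 1; thirty-second = 1; dotted half = 24.
Altogether 1 + 16 + 1 + 1 + 16 + 6 + 1 + 1 + 24 = 67.
67 exceeds 44, so the answer is No.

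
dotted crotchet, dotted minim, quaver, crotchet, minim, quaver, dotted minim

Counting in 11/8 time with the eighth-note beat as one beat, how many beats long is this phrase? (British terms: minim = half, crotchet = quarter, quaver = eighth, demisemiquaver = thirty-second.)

23

One eighth-note beat = 2 sixteenth notes.
In sixteenth notes: dotted crotchet = 6; dotted minim = 12; quaver = 2; crotchet = 4; minim = 8; quaver = 2; dotted minim = 12.
Total: 6 + 12 + 2 + 4 + 8 + 2 + 12 = 46.
46 ÷ 2 = 23 beats.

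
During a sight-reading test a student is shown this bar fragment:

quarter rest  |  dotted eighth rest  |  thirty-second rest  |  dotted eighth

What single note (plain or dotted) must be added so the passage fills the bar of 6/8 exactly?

dotted sixteenth note

The bar of 6/8 = 24 thirty-second notes.
Express everything in thirty-second notes: quarter rest = 8; dotted eighth rest = 6; thirty-second rest = 1; dotted eighth = 6.
Sum: 8 + 6 + 1 + 6 = 21.
Remaining: 24 − 21 = 3 thirty-second notes, which is a dotted sixteenth note.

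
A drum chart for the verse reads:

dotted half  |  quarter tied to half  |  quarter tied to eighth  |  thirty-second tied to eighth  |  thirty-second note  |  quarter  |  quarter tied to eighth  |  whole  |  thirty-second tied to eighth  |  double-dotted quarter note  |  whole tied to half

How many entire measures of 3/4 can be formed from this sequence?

7

One bar of 3/4 = 24 thirty-second notes.
Working in thirty-second notes: dotted half = 24; quarter tied to half (quarter + half) = 24; quarter tied to eighth (quarter + eighth) = 12; thirty-second tied to eighth (thirty-second + eighth) = 5; thirty-second note = 1; quarter = 8; quarter tied to eighth (quarter + eighth) = 12; whole = 32; thirty-second tied to eighth (thirty-second + eighth) = 5; double-dotted quarter note = 14; whole tied to half (whole + half) = 48.
Sum: 24 + 24 + 12 + 5 + 1 + 8 + 12 + 32 + 5 + 14 + 48 = 185.
185 ÷ 24 = 7 complete bars with 17 left over.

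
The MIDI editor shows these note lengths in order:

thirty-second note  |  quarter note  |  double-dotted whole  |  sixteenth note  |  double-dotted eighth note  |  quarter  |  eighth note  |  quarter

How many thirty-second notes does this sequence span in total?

94

Each duration in thirty-second notes: thirty-second note = 1; quarter note = 8; double-dotted whole = 56; sixteenth note = 2; double-dotted eighth note = 7; quarter = 8; eighth note = 4; quarter = 8.
Total: 1 + 8 + 56 + 2 + 7 + 8 + 4 + 8 = 94 thirty-second notes.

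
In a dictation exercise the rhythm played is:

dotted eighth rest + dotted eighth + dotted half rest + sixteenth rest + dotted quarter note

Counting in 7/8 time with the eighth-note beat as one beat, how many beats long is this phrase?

One eighth-note beat = 2 sixteenth notes.
Convert each value to sixteenth notes: dotted eighth rest = 3; dotted eighth = 3; dotted half rest = 12; sixteenth rest = 1; dotted quarter note = 6.
Sum: 3 + 3 + 12 + 1 + 6 = 25.
25 ÷ 2 = 12.5 beats.

12.5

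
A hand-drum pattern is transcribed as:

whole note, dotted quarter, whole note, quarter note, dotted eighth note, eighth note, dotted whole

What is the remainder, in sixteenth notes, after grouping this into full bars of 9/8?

One bar of 9/8 = 18 sixteenth notes.
Working in sixteenth notes: whole note = 16; dotted quarter = 6; whole note = 16; quarter note = 4; dotted eighth note = 3; eighth note = 2; dotted whole = 24.
Altogether 16 + 6 + 16 + 4 + 3 + 2 + 24 = 71.
71 ÷ 18 = 3 complete bars with 17 sixteenth notes remaining.

17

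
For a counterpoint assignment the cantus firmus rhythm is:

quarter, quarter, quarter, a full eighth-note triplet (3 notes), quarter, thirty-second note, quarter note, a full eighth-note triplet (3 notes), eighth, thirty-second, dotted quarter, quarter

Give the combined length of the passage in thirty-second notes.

82

Express everything in thirty-second notes: quarter = 8; quarter = 8; quarter = 8; a full eighth-note triplet (3 notes) (three triplet eighths span one quarter) = 8; quarter = 8; thirty-second note = 1; quarter note = 8; a full eighth-note triplet (3 notes) (three triplet eighths span one quarter) = 8; eighth = 4; thirty-second = 1; dotted quarter = 12; quarter = 8.
Sum: 8 + 8 + 8 + 8 + 8 + 1 + 8 + 8 + 4 + 1 + 12 + 8 = 82 thirty-second notes.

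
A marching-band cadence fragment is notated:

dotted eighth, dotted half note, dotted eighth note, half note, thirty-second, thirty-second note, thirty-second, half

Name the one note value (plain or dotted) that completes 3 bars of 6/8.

thirty-second note

3 bars of 6/8 = 72 thirty-second notes.
Working in thirty-second notes: dotted eighth = 6; dotted half note = 24; dotted eighth note = 6; half note = 16; thirty-second = 1; thirty-second note = 1; thirty-second = 1; half = 16.
Adding: 6 + 24 + 6 + 16 + 1 + 1 + 1 + 16 = 71.
Remaining: 72 − 71 = 1 thirty-second note, which is a thirty-second note.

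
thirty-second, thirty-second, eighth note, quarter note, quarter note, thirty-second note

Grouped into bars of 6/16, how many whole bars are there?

1

One bar of 6/16 = 12 thirty-second notes.
Express everything in thirty-second notes: thirty-second = 1; thirty-second = 1; eighth note = 4; quarter note = 8; quarter note = 8; thirty-second note = 1.
Sum: 1 + 1 + 4 + 8 + 8 + 1 = 23.
23 ÷ 12 = 1 complete bar with 11 left over.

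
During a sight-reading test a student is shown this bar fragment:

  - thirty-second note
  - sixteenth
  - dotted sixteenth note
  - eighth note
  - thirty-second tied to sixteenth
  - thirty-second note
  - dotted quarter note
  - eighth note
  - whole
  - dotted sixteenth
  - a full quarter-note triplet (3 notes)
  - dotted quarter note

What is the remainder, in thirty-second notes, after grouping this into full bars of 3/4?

21

One bar of 3/4 = 24 thirty-second notes.
Working in thirty-second notes: thirty-second note = 1; sixteenth = 2; dotted sixteenth note = 3; eighth note = 4; thirty-second tied to sixteenth (thirty-second + sixteenth) = 3; thirty-second note = 1; dotted quarter note = 12; eighth note = 4; whole = 32; dotted sixteenth = 3; a full quarter-note triplet (3 notes) (three triplet quarters span one half) = 16; dotted quarter note = 12.
Sum: 1 + 2 + 3 + 4 + 3 + 1 + 12 + 4 + 32 + 3 + 16 + 12 = 93.
93 ÷ 24 = 3 complete bars with 21 thirty-second notes remaining.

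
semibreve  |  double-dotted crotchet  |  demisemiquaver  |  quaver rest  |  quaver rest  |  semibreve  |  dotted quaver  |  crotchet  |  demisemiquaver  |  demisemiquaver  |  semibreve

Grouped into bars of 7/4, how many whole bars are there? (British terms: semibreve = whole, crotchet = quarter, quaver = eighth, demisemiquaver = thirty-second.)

One bar of 7/4 = 56 thirty-second notes.
In thirty-second notes: semibreve = 32; double-dotted crotchet = 14; demisemiquaver = 1; quaver rest = 4; quaver rest = 4; semibreve = 32; dotted quaver = 6; crotchet = 8; demisemiquaver = 1; demisemiquaver = 1; semibreve = 32.
Adding: 32 + 14 + 1 + 4 + 4 + 32 + 6 + 8 + 1 + 1 + 32 = 135.
135 ÷ 56 = 2 complete bars with 23 left over.

2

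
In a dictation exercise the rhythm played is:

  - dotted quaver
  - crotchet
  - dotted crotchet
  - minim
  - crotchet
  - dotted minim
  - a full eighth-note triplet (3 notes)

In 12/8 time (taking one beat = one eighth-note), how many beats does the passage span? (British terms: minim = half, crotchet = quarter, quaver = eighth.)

One eighth-note beat = 2 sixteenth notes.
Working in sixteenth notes: dotted quaver = 3; crotchet = 4; dotted crotchet = 6; minim = 8; crotchet = 4; dotted minim = 12; a full eighth-note triplet (3 notes) (three triplet eighths span one quarter) = 4.
Altogether 3 + 4 + 6 + 8 + 4 + 12 + 4 = 41.
41 ÷ 2 = 20.5 beats.

20.5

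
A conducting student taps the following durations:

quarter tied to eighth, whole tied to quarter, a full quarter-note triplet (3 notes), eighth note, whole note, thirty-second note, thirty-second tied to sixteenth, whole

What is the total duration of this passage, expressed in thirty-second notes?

140

Working in thirty-second notes: quarter tied to eighth (quarter + eighth) = 12; whole tied to quarter (whole + quarter) = 40; a full quarter-note triplet (3 notes) (three triplet quarters span one half) = 16; eighth note = 4; whole note = 32; thirty-second note = 1; thirty-second tied to sixteenth (thirty-second + sixteenth) = 3; whole = 32.
Sum: 12 + 40 + 16 + 4 + 32 + 1 + 3 + 32 = 140 thirty-second notes.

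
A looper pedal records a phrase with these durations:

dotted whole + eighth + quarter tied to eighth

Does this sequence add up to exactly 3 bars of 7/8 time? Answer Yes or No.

No

One bar of 7/8 = 7 eighth notes, so 3 bars = 21.
Each duration in eighth notes: dotted whole = 12; eighth = 1; quarter tied to eighth (quarter + eighth) = 3.
Sum: 12 + 1 + 3 = 16.
16 falls short of 21, so the answer is No.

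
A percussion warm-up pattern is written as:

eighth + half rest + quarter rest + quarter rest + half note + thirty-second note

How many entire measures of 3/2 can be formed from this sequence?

1

One bar of 3/2 = 48 thirty-second notes.
Working in thirty-second notes: eighth = 4; half rest = 16; quarter rest = 8; quarter rest = 8; half note = 16; thirty-second note = 1.
Sum: 4 + 16 + 8 + 8 + 16 + 1 = 53.
53 ÷ 48 = 1 complete bar with 5 left over.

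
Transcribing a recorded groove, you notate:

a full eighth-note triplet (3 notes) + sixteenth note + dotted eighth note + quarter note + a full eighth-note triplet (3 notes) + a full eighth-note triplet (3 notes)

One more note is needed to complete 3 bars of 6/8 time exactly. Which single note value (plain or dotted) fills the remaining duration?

3 bars of 6/8 = 36 sixteenth notes.
Express everything in sixteenth notes: a full eighth-note triplet (3 notes) (three triplet eighths span one quarter) = 4; sixteenth note = 1; dotted eighth note = 3; quarter note = 4; a full eighth-note triplet (3 notes) (three triplet eighths span one quarter) = 4; a full eighth-note triplet (3 notes) (three triplet eighths span one quarter) = 4.
Altogether 4 + 1 + 3 + 4 + 4 + 4 = 20.
Remaining: 36 − 20 = 16 sixteenth notes, which is a whole note.

whole note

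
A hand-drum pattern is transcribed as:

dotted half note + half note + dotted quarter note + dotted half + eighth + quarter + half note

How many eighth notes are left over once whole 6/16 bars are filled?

2

One bar of 6/16 = 3 eighth notes.
In eighth notes: dotted half note = 6; half note = 4; dotted quarter note = 3; dotted half = 6; eighth = 1; quarter = 2; half note = 4.
Altogether 6 + 4 + 3 + 6 + 1 + 2 + 4 = 26.
26 ÷ 3 = 8 complete bars with 2 eighth notes remaining.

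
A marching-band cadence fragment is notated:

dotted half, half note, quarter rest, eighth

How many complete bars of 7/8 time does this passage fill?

One bar of 7/8 = 7 eighth notes.
Convert each value to eighth notes: dotted half = 6; half note = 4; quarter rest = 2; eighth = 1.
Sum: 6 + 4 + 2 + 1 = 13.
13 ÷ 7 = 1 complete bar with 6 left over.

1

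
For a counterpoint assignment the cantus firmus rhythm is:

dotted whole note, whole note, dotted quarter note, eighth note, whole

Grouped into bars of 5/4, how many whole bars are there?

3

One bar of 5/4 = 10 eighth notes.
Express everything in eighth notes: dotted whole note = 12; whole note = 8; dotted quarter note = 3; eighth note = 1; whole = 8.
Total: 12 + 8 + 3 + 1 + 8 = 32.
32 ÷ 10 = 3 complete bars with 2 left over.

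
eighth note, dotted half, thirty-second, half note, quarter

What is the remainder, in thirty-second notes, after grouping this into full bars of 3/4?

5

One bar of 3/4 = 24 thirty-second notes.
Convert each value to thirty-second notes: eighth note = 4; dotted half = 24; thirty-second = 1; half note = 16; quarter = 8.
Adding: 4 + 24 + 1 + 16 + 8 = 53.
53 ÷ 24 = 2 complete bars with 5 thirty-second notes remaining.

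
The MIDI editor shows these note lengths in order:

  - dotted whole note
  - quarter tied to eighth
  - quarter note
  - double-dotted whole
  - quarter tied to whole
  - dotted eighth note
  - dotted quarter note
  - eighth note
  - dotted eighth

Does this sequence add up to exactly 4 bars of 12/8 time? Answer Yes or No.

Yes

One bar of 12/8 = 24 sixteenth notes, so 4 bars = 96.
In sixteenth notes: dotted whole note = 24; quarter tied to eighth (quarter + eighth) = 6; quarter note = 4; double-dotted whole = 28; quarter tied to whole (quarter + whole) = 20; dotted eighth note = 3; dotted quarter note = 6; eighth note = 2; dotted eighth = 3.
Total: 24 + 6 + 4 + 28 + 20 + 3 + 6 + 2 + 3 = 96.
96 equals 96, so the answer is Yes.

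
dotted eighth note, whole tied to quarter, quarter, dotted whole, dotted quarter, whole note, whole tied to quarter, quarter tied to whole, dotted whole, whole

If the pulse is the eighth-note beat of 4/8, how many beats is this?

One eighth-note beat = 2 sixteenth notes.
Express everything in sixteenth notes: dotted eighth note = 3; whole tied to quarter (whole + quarter) = 20; quarter = 4; dotted whole = 24; dotted quarter = 6; whole note = 16; whole tied to quarter (whole + quarter) = 20; quarter tied to whole (quarter + whole) = 20; dotted whole = 24; whole = 16.
Altogether 3 + 20 + 4 + 24 + 6 + 16 + 20 + 20 + 24 + 16 = 153.
153 ÷ 2 = 76.5 beats.

76.5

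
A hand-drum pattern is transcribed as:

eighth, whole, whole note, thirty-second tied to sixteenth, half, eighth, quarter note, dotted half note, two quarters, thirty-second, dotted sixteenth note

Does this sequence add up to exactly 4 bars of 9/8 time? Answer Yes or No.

No

One bar of 9/8 = 36 thirty-second notes, so 4 bars = 144.
Express everything in thirty-second notes: eighth = 4; whole = 32; whole note = 32; thirty-second tied to sixteenth (thirty-second + sixteenth) = 3; half = 16; eighth = 4; quarter note = 8; dotted half note = 24; quarter = 8; quarter = 8; thirty-second = 1; dotted sixteenth note = 3.
Altogether 4 + 32 + 32 + 3 + 16 + 4 + 8 + 24 + 8 + 8 + 1 + 3 = 143.
143 falls short of 144, so the answer is No.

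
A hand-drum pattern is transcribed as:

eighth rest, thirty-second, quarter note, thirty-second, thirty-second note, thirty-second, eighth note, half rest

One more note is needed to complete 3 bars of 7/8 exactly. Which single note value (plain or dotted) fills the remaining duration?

dotted whole note

3 bars of 7/8 = 84 thirty-second notes.
Each duration in thirty-second notes: eighth rest = 4; thirty-second = 1; quarter note = 8; thirty-second = 1; thirty-second note = 1; thirty-second = 1; eighth note = 4; half rest = 16.
Total: 4 + 1 + 8 + 1 + 1 + 1 + 4 + 16 = 36.
Remaining: 84 − 36 = 48 thirty-second notes, which is a dotted whole note.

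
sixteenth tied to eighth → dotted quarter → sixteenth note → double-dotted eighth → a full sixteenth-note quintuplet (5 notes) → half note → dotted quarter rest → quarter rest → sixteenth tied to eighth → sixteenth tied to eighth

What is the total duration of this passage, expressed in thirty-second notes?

83

In thirty-second notes: sixteenth tied to eighth (sixteenth + eighth) = 6; dotted quarter = 12; sixteenth note = 2; double-dotted eighth = 7; a full sixteenth-note quintuplet (5 notes) (five quintuplet sixteenths span one quarter) = 8; half note = 16; dotted quarter rest = 12; quarter rest = 8; sixteenth tied to eighth (sixteenth + eighth) = 6; sixteenth tied to eighth (sixteenth + eighth) = 6.
Altogether 6 + 12 + 2 + 7 + 8 + 16 + 12 + 8 + 6 + 6 = 83 thirty-second notes.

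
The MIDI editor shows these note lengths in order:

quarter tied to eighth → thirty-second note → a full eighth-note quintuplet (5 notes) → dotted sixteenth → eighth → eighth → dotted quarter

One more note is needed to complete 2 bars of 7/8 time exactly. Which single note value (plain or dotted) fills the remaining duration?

2 bars of 7/8 = 56 thirty-second notes.
Convert each value to thirty-second notes: quarter tied to eighth (quarter + eighth) = 12; thirty-second note = 1; a full eighth-note quintuplet (5 notes) (five quintuplet eighths span one half) = 16; dotted sixteenth = 3; eighth = 4; eighth = 4; dotted quarter = 12.
Sum: 12 + 1 + 16 + 3 + 4 + 4 + 12 = 52.
Remaining: 56 − 52 = 4 thirty-second notes, which is a eighth note.

eighth note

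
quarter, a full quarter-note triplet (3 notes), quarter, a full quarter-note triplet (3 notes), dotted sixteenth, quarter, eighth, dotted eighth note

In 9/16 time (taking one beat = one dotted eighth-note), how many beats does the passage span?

11.5

One dotted eighth-note beat = 6 thirty-second notes.
In thirty-second notes: quarter = 8; a full quarter-note triplet (3 notes) (three triplet quarters span one half) = 16; quarter = 8; a full quarter-note triplet (3 notes) (three triplet quarters span one half) = 16; dotted sixteenth = 3; quarter = 8; eighth = 4; dotted eighth note = 6.
Altogether 8 + 16 + 8 + 16 + 3 + 8 + 4 + 6 = 69.
69 ÷ 6 = 11.5 beats.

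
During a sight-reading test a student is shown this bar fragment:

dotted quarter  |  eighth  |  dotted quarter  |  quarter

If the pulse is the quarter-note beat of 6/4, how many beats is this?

4.5

One quarter-note beat = 2 eighth notes.
Convert each value to eighth notes: dotted quarter = 3; eighth = 1; dotted quarter = 3; quarter = 2.
Altogether 3 + 1 + 3 + 2 = 9.
9 ÷ 2 = 4.5 beats.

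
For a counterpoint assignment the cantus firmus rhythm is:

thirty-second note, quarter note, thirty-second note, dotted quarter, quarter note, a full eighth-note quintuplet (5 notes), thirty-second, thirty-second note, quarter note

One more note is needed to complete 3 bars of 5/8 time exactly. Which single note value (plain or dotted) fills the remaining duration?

3 bars of 5/8 = 60 thirty-second notes.
Convert each value to thirty-second notes: thirty-second note = 1; quarter note = 8; thirty-second note = 1; dotted quarter = 12; quarter note = 8; a full eighth-note quintuplet (5 notes) (five quintuplet eighths span one half) = 16; thirty-second = 1; thirty-second note = 1; quarter note = 8.
Total: 1 + 8 + 1 + 12 + 8 + 16 + 1 + 1 + 8 = 56.
Remaining: 60 − 56 = 4 thirty-second notes, which is a eighth note.

eighth note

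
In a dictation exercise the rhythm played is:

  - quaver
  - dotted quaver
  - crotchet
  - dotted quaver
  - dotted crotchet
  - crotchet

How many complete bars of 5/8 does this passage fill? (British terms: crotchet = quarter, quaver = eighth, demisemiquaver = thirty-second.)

2

One bar of 5/8 = 10 sixteenth notes.
Express everything in sixteenth notes: quaver = 2; dotted quaver = 3; crotchet = 4; dotted quaver = 3; dotted crotchet = 6; crotchet = 4.
Adding: 2 + 3 + 4 + 3 + 6 + 4 = 22.
22 ÷ 10 = 2 complete bars with 2 left over.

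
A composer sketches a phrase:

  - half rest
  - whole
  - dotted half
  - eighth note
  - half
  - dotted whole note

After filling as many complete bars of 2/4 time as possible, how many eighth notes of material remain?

3

One bar of 2/4 = 4 eighth notes.
Convert each value to eighth notes: half rest = 4; whole = 8; dotted half = 6; eighth note = 1; half = 4; dotted whole note = 12.
Total: 4 + 8 + 6 + 1 + 4 + 12 = 35.
35 ÷ 4 = 8 complete bars with 3 eighth notes remaining.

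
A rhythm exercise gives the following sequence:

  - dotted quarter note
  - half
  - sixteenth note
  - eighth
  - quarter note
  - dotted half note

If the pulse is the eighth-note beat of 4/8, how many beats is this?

One eighth-note beat = 2 sixteenth notes.
Each duration in sixteenth notes: dotted quarter note = 6; half = 8; sixteenth note = 1; eighth = 2; quarter note = 4; dotted half note = 12.
Adding: 6 + 8 + 1 + 2 + 4 + 12 = 33.
33 ÷ 2 = 16.5 beats.

16.5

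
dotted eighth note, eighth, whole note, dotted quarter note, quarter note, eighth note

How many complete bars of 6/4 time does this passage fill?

1

One bar of 6/4 = 24 sixteenth notes.
Convert each value to sixteenth notes: dotted eighth note = 3; eighth = 2; whole note = 16; dotted quarter note = 6; quarter note = 4; eighth note = 2.
Total: 3 + 2 + 16 + 6 + 4 + 2 = 33.
33 ÷ 24 = 1 complete bar with 9 left over.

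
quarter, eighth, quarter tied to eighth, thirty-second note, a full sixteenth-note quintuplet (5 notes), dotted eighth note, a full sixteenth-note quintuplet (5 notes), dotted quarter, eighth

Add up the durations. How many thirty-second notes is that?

63

In thirty-second notes: quarter = 8; eighth = 4; quarter tied to eighth (quarter + eighth) = 12; thirty-second note = 1; a full sixteenth-note quintuplet (5 notes) (five quintuplet sixteenths span one quarter) = 8; dotted eighth note = 6; a full sixteenth-note quintuplet (5 notes) (five quintuplet sixteenths span one quarter) = 8; dotted quarter = 12; eighth = 4.
Altogether 8 + 4 + 12 + 1 + 8 + 6 + 8 + 12 + 4 = 63 thirty-second notes.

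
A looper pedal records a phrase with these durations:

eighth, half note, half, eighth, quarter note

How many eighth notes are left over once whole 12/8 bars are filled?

One bar of 12/8 = 12 eighth notes.
Convert each value to eighth notes: eighth = 1; half note = 4; half = 4; eighth = 1; quarter note = 2.
Adding: 1 + 4 + 4 + 1 + 2 = 12.
12 ÷ 12 = 1 complete bar with 0 eighth notes remaining.

0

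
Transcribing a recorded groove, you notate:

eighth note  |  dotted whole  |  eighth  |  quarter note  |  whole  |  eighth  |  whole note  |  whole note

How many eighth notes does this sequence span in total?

41

In eighth notes: eighth note = 1; dotted whole = 12; eighth = 1; quarter note = 2; whole = 8; eighth = 1; whole note = 8; whole note = 8.
Altogether 1 + 12 + 1 + 2 + 8 + 1 + 8 + 8 = 41 eighth notes.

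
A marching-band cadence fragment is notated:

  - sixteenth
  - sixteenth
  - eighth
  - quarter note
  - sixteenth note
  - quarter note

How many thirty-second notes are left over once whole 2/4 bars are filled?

One bar of 2/4 = 8 sixteenth notes.
Working in sixteenth notes: sixteenth = 1; sixteenth = 1; eighth = 2; quarter note = 4; sixteenth note = 1; quarter note = 4.
Altogether 1 + 1 + 2 + 4 + 1 + 4 = 13.
13 ÷ 8 = 1 complete bar with 5 sixteenth notes remaining = 10 thirty-second notes.

10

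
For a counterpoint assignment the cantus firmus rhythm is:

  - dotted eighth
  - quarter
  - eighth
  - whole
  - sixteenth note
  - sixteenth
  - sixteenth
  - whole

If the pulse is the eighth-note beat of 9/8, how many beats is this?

One eighth-note beat = 2 sixteenth notes.
Convert each value to sixteenth notes: dotted eighth = 3; quarter = 4; eighth = 2; whole = 16; sixteenth note = 1; sixteenth = 1; sixteenth = 1; whole = 16.
Adding: 3 + 4 + 2 + 16 + 1 + 1 + 1 + 16 = 44.
44 ÷ 2 = 22 beats.

22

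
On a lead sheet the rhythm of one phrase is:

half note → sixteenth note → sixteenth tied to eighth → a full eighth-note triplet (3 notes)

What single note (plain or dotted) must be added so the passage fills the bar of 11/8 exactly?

dotted quarter note

The bar of 11/8 = 22 sixteenth notes.
Working in sixteenth notes: half note = 8; sixteenth note = 1; sixteenth tied to eighth (sixteenth + eighth) = 3; a full eighth-note triplet (3 notes) (three triplet eighths span one quarter) = 4.
Sum: 8 + 1 + 3 + 4 = 16.
Remaining: 22 − 16 = 6 sixteenth notes, which is a dotted quarter note.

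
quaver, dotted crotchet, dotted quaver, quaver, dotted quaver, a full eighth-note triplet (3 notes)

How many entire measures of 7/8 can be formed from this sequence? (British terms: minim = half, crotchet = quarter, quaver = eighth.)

1

One bar of 7/8 = 14 sixteenth notes.
Express everything in sixteenth notes: quaver = 2; dotted crotchet = 6; dotted quaver = 3; quaver = 2; dotted quaver = 3; a full eighth-note triplet (3 notes) (three triplet eighths span one quarter) = 4.
Total: 2 + 6 + 3 + 2 + 3 + 4 = 20.
20 ÷ 14 = 1 complete bar with 6 left over.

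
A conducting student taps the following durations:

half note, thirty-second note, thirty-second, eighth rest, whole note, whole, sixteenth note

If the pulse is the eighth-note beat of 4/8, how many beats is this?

One eighth-note beat = 4 thirty-second notes.
Convert each value to thirty-second notes: half note = 16; thirty-second note = 1; thirty-second = 1; eighth rest = 4; whole note = 32; whole = 32; sixteenth note = 2.
Altogether 16 + 1 + 1 + 4 + 32 + 32 + 2 = 88.
88 ÷ 4 = 22 beats.

22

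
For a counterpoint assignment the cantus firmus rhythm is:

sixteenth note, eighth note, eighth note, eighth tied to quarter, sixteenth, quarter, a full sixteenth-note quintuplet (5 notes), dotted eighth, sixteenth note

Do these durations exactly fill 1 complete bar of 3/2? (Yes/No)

One bar of 3/2 = 24 sixteenth notes.
Convert each value to sixteenth notes: sixteenth note = 1; eighth note = 2; eighth note = 2; eighth tied to quarter (eighth + quarter) = 6; sixteenth = 1; quarter = 4; a full sixteenth-note quintuplet (5 notes) (five quintuplet sixteenths span one quarter) = 4; dotted eighth = 3; sixteenth note = 1.
Altogether 1 + 2 + 2 + 6 + 1 + 4 + 4 + 3 + 1 = 24.
24 equals 24, so the answer is Yes.

Yes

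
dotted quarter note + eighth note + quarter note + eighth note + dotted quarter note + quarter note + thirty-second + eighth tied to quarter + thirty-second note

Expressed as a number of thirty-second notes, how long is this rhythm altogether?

Express everything in thirty-second notes: dotted quarter note = 12; eighth note = 4; quarter note = 8; eighth note = 4; dotted quarter note = 12; quarter note = 8; thirty-second = 1; eighth tied to quarter (eighth + quarter) = 12; thirty-second note = 1.
Adding: 12 + 4 + 8 + 4 + 12 + 8 + 1 + 12 + 1 = 62 thirty-second notes.

62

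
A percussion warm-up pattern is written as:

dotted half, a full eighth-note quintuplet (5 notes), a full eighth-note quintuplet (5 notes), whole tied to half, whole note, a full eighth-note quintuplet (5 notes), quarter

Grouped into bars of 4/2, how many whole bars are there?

One bar of 4/2 = 8 quarter notes.
Convert each value to quarter notes: dotted half = 3; a full eighth-note quintuplet (5 notes) (five quintuplet eighths span one half) = 2; a full eighth-note quintuplet (5 notes) (five quintuplet eighths span one half) = 2; whole tied to half (whole + half) = 6; whole note = 4; a full eighth-note quintuplet (5 notes) (five quintuplet eighths span one half) = 2; quarter = 1.
Sum: 3 + 2 + 2 + 6 + 4 + 2 + 1 = 20.
20 ÷ 8 = 2 complete bars with 4 left over.

2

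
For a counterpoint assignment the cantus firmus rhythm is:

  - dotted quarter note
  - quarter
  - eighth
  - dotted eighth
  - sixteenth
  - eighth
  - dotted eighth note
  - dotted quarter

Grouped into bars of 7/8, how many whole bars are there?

1

One bar of 7/8 = 14 sixteenth notes.
Convert each value to sixteenth notes: dotted quarter note = 6; quarter = 4; eighth = 2; dotted eighth = 3; sixteenth = 1; eighth = 2; dotted eighth note = 3; dotted quarter = 6.
Sum: 6 + 4 + 2 + 3 + 1 + 2 + 3 + 6 = 27.
27 ÷ 14 = 1 complete bar with 13 left over.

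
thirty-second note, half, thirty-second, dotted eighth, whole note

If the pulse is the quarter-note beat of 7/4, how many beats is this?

One quarter-note beat = 8 thirty-second notes.
Express everything in thirty-second notes: thirty-second note = 1; half = 16; thirty-second = 1; dotted eighth = 6; whole note = 32.
Altogether 1 + 16 + 1 + 6 + 32 = 56.
56 ÷ 8 = 7 beats.

7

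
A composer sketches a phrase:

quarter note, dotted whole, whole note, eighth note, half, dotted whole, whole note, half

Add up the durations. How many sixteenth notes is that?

Each duration in sixteenth notes: quarter note = 4; dotted whole = 24; whole note = 16; eighth note = 2; half = 8; dotted whole = 24; whole note = 16; half = 8.
Adding: 4 + 24 + 16 + 2 + 8 + 24 + 16 + 8 = 102 sixteenth notes.

102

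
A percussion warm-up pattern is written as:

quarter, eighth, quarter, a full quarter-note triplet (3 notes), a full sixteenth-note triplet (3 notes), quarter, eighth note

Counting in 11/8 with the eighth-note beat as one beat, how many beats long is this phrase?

13

One eighth-note beat = 2 sixteenth notes.
Express everything in sixteenth notes: quarter = 4; eighth = 2; quarter = 4; a full quarter-note triplet (3 notes) (three triplet quarters span one half) = 8; a full sixteenth-note triplet (3 notes) (three triplet sixteenths span one eighth) = 2; quarter = 4; eighth note = 2.
Altogether 4 + 2 + 4 + 8 + 2 + 4 + 2 = 26.
26 ÷ 2 = 13 beats.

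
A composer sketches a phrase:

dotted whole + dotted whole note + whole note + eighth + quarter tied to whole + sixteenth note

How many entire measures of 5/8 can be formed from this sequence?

8

One bar of 5/8 = 10 sixteenth notes.
Each duration in sixteenth notes: dotted whole = 24; dotted whole note = 24; whole note = 16; eighth = 2; quarter tied to whole (quarter + whole) = 20; sixteenth note = 1.
Adding: 24 + 24 + 16 + 2 + 20 + 1 = 87.
87 ÷ 10 = 8 complete bars with 7 left over.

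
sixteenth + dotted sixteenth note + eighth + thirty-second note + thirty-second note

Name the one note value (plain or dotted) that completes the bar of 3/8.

thirty-second note

The bar of 3/8 = 12 thirty-second notes.
Express everything in thirty-second notes: sixteenth = 2; dotted sixteenth note = 3; eighth = 4; thirty-second note = 1; thirty-second note = 1.
Total: 2 + 3 + 4 + 1 + 1 = 11.
Remaining: 12 − 11 = 1 thirty-second note, which is a thirty-second note.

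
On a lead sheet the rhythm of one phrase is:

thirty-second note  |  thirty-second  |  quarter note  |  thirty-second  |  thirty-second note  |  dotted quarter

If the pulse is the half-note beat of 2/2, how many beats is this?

One half-note beat = 16 thirty-second notes.
Convert each value to thirty-second notes: thirty-second note = 1; thirty-second = 1; quarter note = 8; thirty-second = 1; thirty-second note = 1; dotted quarter = 12.
Sum: 1 + 1 + 8 + 1 + 1 + 12 = 24.
24 ÷ 16 = 1.5 beats.

1.5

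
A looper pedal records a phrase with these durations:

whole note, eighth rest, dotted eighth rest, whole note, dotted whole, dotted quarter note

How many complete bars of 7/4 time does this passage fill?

One bar of 7/4 = 28 sixteenth notes.
Each duration in sixteenth notes: whole note = 16; eighth rest = 2; dotted eighth rest = 3; whole note = 16; dotted whole = 24; dotted quarter note = 6.
Total: 16 + 2 + 3 + 16 + 24 + 6 = 67.
67 ÷ 28 = 2 complete bars with 11 left over.

2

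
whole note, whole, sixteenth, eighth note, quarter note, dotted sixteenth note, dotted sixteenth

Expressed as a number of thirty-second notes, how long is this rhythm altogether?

In thirty-second notes: whole note = 32; whole = 32; sixteenth = 2; eighth note = 4; quarter note = 8; dotted sixteenth note = 3; dotted sixteenth = 3.
Sum: 32 + 32 + 2 + 4 + 8 + 3 + 3 = 84 thirty-second notes.

84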